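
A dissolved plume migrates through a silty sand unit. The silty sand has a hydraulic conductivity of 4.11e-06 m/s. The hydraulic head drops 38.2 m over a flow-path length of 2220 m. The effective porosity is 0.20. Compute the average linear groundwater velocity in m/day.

Convert K: 4.11e-06 m/s × 86400 = 0.3551 m/day.
Hydraulic gradient i = Δh / L = 38.2 / 2220 = 0.01721.
Darcy flux q = K · i = 0.3551 × 0.01721 = 0.006110 m/day.
Seepage velocity v = q / n_e = 0.006110 / 0.20 = 0.03055 m/day.

0.0306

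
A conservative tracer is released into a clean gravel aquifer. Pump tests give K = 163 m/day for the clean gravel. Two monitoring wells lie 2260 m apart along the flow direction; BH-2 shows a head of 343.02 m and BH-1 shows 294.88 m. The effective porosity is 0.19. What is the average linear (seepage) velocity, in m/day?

Hydraulic gradient i = (343.02 − 294.88) / 2260 = 48.14 / 2260 = 0.02130.
Darcy flux q = K · i = 163.0 × 0.02130 = 3.472 m/day.
Seepage velocity v = q / n_e = 3.472 / 0.19 = 18.27 m/day.

18.3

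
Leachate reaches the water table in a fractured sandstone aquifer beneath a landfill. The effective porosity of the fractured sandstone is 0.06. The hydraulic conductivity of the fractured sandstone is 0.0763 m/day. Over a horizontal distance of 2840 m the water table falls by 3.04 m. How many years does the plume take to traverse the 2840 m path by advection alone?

Hydraulic gradient i = Δh / L = 3.04 / 2840 = 0.001070.
Darcy flux q = K · i = 0.07630 × 0.001070 = 8.167e-05 m/day.
Seepage velocity v = q / n_e = 8.167e-05 / 0.06 = 0.001361 m/day.
Travel time t = L / v = 2840 / 0.001361 = 2.086e+06 days = 5712 years.

5710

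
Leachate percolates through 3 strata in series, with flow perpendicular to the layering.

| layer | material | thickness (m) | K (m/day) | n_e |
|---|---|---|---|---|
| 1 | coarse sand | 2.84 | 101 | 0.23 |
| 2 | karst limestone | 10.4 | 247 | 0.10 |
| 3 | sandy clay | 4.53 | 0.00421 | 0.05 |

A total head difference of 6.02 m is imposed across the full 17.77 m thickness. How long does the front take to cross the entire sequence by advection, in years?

With flow normal to the layers, continuity requires the same specific discharge q through every layer.
Σ(b_i/K_i) = 2.84/101 + 10.4/247 + 4.53/0.00421 = 1076 d.
q = Δh / Σ(b_i/K_i) = 6.02 / 1076 = 0.005594 m/day.
In each layer the seepage velocity is v_i = q/n_i, so the layer transit time is t_i = b_i·n_i / q:
  layer 1 (coarse sand): t_1 = 2.84 × 0.23 / 0.005594 = 116.8 d
  layer 2 (karst limestone): t_2 = 10.4 × 0.10 / 0.005594 = 185.9 d
  layer 3 (sandy clay): t_3 = 4.53 × 0.05 / 0.005594 = 40.49 d
Total t = Σ t_i = 343.1 days = 0.9395 years.

0.939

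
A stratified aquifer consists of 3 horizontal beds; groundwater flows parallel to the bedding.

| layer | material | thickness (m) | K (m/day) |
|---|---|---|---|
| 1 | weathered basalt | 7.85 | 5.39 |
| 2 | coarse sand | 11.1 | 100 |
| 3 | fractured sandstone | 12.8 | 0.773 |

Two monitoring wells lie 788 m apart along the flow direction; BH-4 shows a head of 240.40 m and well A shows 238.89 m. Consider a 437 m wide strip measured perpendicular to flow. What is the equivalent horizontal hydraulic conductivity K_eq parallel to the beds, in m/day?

Flow is parallel to layering, so each bed carries its own Darcy discharge and the transmissivities add.
Σ(K_i·b_i) = 5.39×7.85 + 100×11.1 + 0.773×12.8 = 1162 m²/day.
Total thickness b = 31.75 m, so K_eq = Σ(K_i·b_i)/b = 36.60 m/day.

36.6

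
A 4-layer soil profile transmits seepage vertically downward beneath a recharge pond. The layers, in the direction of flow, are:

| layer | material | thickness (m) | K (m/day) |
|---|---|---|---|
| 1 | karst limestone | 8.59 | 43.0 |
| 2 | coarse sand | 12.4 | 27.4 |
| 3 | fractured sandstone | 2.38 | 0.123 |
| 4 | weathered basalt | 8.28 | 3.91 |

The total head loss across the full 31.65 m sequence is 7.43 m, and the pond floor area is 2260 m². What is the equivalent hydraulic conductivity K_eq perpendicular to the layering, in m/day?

1.43

Flow is perpendicular to layering, so the layers act in series and the equivalent K is the thickness-weighted harmonic mean.
Total thickness L = 8.59 + 12.4 + 2.38 + 8.28 = 31.65 m.
Σ(b_i/K_i) = 8.59/43.0 + 12.4/27.4 + 2.38/0.123 + 8.28/3.91 = 22.12 d.
K_eq = L / Σ(b_i/K_i) = 31.65 / 22.12 = 1.431 m/day.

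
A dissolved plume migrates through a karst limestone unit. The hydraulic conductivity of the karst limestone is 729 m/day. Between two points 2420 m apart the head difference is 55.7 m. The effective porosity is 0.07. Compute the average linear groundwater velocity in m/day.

240

Hydraulic gradient i = Δh / L = 55.7 / 2420 = 0.02302.
Darcy flux q = K · i = 729.0 × 0.02302 = 16.78 m/day.
Seepage velocity v = q / n_e = 16.78 / 0.07 = 239.7 m/day.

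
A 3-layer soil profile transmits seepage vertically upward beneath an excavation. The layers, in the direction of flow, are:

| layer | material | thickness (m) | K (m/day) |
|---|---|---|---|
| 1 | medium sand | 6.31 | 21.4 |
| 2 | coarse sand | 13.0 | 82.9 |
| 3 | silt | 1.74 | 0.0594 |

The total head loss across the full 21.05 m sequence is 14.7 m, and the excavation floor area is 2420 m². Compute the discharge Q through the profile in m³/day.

1200

Flow is perpendicular to layering, so the layers act in series and the equivalent K is the thickness-weighted harmonic mean.
Total thickness L = 6.31 + 13.0 + 1.74 = 21.05 m.
Σ(b_i/K_i) = 6.31/21.4 + 13.0/82.9 + 1.74/0.0594 = 29.74 d.
K_eq = L / Σ(b_i/K_i) = 21.05 / 29.74 = 0.7077 m/day.
Q = K_eq · A · (Δh/L) = 0.7077 × 2420 × (14.7/21.05) = 1196 m³/day.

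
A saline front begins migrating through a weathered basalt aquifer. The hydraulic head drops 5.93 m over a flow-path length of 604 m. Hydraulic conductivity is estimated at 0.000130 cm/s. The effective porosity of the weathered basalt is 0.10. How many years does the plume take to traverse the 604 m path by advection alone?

Convert K: 0.000130 cm/s × 864 = 0.1123 m/day.
Hydraulic gradient i = Δh / L = 5.93 / 604 = 0.009818.
Darcy flux q = K · i = 0.1123 × 0.009818 = 0.001103 m/day.
Seepage velocity v = q / n_e = 0.001103 / 0.10 = 0.01103 m/day.
Travel time t = L / v = 604 / 0.01103 = 54772 days = 150.0 years.

150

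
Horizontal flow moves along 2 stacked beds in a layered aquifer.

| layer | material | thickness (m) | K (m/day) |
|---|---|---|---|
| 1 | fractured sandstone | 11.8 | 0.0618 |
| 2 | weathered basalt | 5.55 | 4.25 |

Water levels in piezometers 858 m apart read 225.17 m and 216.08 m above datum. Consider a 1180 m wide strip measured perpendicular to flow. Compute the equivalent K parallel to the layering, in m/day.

1.40

Flow is parallel to layering, so each bed carries its own Darcy discharge and the transmissivities add.
Σ(K_i·b_i) = 0.0618×11.8 + 4.25×5.55 = 24.32 m²/day.
Total thickness b = 17.35 m, so K_eq = Σ(K_i·b_i)/b = 1.402 m/day.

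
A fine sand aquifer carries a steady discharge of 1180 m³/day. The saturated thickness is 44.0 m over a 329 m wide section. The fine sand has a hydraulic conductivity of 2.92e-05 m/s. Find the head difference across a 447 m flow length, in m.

Convert K: 2.92e-05 m/s × 86400 = 2.523 m/day.
Cross-sectional area A = 329 × 44.0 = 14476 m².
From Q = K·A·i, i = Q / (K·A) = 1180 / (2.523 × 14476) = 0.03231.
Head loss Δh = i · L = 0.03231 × 447 = 14.44 m.

14.4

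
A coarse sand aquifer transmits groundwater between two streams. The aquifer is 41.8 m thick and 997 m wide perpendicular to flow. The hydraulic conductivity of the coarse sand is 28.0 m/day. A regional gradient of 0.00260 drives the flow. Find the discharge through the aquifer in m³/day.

Cross-sectional area A = 997 × 41.8 = 41675 m².
Hydraulic gradient i = 0.00260.
Darcy's law: Q = K · A · i = 28.00 × 41675 × 0.002600 = 3034 m³/day.

3030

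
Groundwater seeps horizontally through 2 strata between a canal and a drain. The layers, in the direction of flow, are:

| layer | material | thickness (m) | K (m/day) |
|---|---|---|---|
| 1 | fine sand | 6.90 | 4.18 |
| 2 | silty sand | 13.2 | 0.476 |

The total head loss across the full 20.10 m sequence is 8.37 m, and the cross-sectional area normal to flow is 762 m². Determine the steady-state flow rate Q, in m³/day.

217

Flow is perpendicular to layering, so the layers act in series and the equivalent K is the thickness-weighted harmonic mean.
Total thickness L = 6.90 + 13.2 = 20.10 m.
Σ(b_i/K_i) = 6.90/4.18 + 13.2/0.476 = 29.38 d.
K_eq = L / Σ(b_i/K_i) = 20.10 / 29.38 = 0.6841 m/day.
Q = K_eq · A · (Δh/L) = 0.6841 × 762 × (8.37/20.10) = 217.1 m³/day.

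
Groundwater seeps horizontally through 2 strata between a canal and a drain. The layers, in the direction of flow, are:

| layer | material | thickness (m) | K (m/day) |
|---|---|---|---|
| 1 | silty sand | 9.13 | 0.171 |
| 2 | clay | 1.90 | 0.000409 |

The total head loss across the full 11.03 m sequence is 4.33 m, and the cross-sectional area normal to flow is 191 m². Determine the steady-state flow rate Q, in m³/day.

Flow is perpendicular to layering, so the layers act in series and the equivalent K is the thickness-weighted harmonic mean.
Total thickness L = 9.13 + 1.90 = 11.03 m.
Σ(b_i/K_i) = 9.13/0.171 + 1.90/0.000409 = 4699 d.
K_eq = L / Σ(b_i/K_i) = 11.03 / 4699 = 0.002347 m/day.
Q = K_eq · A · (Δh/L) = 0.002347 × 191 × (4.33/11.03) = 0.1760 m³/day.

0.176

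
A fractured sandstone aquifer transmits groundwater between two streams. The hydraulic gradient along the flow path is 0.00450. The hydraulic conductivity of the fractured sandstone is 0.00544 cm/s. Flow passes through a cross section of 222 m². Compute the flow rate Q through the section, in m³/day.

4.70

Convert K: 0.00544 cm/s × 864 = 4.700 m/day.
Hydraulic gradient i = 0.00450.
Darcy's law: Q = K · A · i = 4.700 × 222.0 × 0.004500 = 4.695 m³/day.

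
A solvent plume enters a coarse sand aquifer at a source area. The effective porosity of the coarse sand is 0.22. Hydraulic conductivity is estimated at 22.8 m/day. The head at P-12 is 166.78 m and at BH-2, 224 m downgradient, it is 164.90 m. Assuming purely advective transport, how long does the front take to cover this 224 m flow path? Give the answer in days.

258

Hydraulic gradient i = (166.78 − 164.90) / 224 = 1.88 / 224 = 0.008393.
Darcy flux q = K · i = 22.80 × 0.008393 = 0.1914 m/day.
Seepage velocity v = q / n_e = 0.1914 / 0.22 = 0.8698 m/day.
Travel time t = L / v = 224 / 0.8698 = 257.5 days.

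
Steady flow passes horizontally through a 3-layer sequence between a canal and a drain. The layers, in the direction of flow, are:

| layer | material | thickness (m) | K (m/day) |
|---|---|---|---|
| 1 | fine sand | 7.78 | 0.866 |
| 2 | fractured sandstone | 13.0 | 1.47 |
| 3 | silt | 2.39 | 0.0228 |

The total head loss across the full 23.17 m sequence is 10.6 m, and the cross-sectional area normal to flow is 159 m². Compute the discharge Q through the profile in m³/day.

13.7

Flow is perpendicular to layering, so the layers act in series and the equivalent K is the thickness-weighted harmonic mean.
Total thickness L = 7.78 + 13.0 + 2.39 = 23.17 m.
Σ(b_i/K_i) = 7.78/0.866 + 13.0/1.47 + 2.39/0.0228 = 122.7 d.
K_eq = L / Σ(b_i/K_i) = 23.17 / 122.7 = 0.1889 m/day.
Q = K_eq · A · (Δh/L) = 0.1889 × 159 × (10.6/23.17) = 13.74 m³/day.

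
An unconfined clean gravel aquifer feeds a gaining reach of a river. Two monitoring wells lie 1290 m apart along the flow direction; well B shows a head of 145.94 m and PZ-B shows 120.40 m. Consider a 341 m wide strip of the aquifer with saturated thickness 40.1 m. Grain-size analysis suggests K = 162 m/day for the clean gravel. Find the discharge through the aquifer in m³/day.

Cross-sectional area A = 341 × 40.1 = 13674 m².
Hydraulic gradient i = (145.94 − 120.40) / 1290 = 25.54 / 1290 = 0.01980.
Darcy's law: Q = K · A · i = 162.0 × 13674 × 0.01980 = 43858 m³/day.

43900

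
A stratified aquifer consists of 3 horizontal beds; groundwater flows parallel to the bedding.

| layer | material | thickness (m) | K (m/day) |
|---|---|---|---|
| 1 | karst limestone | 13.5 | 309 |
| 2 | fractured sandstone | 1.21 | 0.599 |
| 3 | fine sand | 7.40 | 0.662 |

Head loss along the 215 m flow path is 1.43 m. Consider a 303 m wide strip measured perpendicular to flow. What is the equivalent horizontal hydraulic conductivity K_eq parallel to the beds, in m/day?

189

Flow is parallel to layering, so each bed carries its own Darcy discharge and the transmissivities add.
Σ(K_i·b_i) = 309×13.5 + 0.599×1.21 + 0.662×7.40 = 4177 m²/day.
Total thickness b = 22.11 m, so K_eq = Σ(K_i·b_i)/b = 188.9 m/day.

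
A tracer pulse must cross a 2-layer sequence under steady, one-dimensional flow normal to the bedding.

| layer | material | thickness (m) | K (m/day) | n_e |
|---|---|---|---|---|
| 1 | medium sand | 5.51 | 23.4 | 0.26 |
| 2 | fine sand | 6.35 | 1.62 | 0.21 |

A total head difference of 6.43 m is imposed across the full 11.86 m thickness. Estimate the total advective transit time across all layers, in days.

With flow normal to the layers, continuity requires the same specific discharge q through every layer.
Σ(b_i/K_i) = 5.51/23.4 + 6.35/1.62 = 4.155 d.
q = Δh / Σ(b_i/K_i) = 6.43 / 4.155 = 1.547 m/day.
In each layer the seepage velocity is v_i = q/n_i, so the layer transit time is t_i = b_i·n_i / q:
  layer 1 (medium sand): t_1 = 5.51 × 0.26 / 1.547 = 0.9258 d
  layer 2 (fine sand): t_2 = 6.35 × 0.21 / 1.547 = 0.8617 d
Total t = Σ t_i = 1.788 days.

1.79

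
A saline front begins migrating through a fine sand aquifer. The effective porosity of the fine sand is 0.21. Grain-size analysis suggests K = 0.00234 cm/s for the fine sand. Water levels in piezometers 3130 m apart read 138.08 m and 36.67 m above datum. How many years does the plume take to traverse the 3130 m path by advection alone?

Convert K: 0.00234 cm/s × 864 = 2.022 m/day.
Hydraulic gradient i = (138.08 − 36.67) / 3130 = 101.41 / 3130 = 0.03240.
Darcy flux q = K · i = 2.022 × 0.03240 = 0.06550 m/day.
Seepage velocity v = q / n_e = 0.06550 / 0.21 = 0.3119 m/day.
Travel time t = L / v = 3130 / 0.3119 = 10035 days = 27.47 years.

27.5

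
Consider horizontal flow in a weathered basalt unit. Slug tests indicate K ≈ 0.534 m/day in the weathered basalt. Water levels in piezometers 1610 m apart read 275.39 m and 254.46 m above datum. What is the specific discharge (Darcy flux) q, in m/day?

0.00694

Hydraulic gradient i = (275.39 − 254.46) / 1610 = 20.93 / 1610 = 0.01300.
Specific discharge q = K · i = 0.5340 × 0.01300 = 0.006942 m/day.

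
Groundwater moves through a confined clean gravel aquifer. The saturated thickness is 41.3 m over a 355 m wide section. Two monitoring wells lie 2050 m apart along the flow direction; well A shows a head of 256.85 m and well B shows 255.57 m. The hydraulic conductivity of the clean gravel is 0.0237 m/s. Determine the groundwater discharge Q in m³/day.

18700

Convert K: 0.0237 m/s × 86400 = 2048 m/day.
Cross-sectional area A = 355 × 41.3 = 14661 m².
Hydraulic gradient i = (256.85 − 255.57) / 2050 = 1.28 / 2050 = 0.0006244.
Darcy's law: Q = K · A · i = 2048 × 14661 × 0.0006244 = 18745 m³/day.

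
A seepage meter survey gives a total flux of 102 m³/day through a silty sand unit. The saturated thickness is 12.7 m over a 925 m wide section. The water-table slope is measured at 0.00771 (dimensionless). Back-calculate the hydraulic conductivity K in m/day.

1.13

Cross-sectional area A = 925 × 12.7 = 11748 m².
Hydraulic gradient i = 0.00771.
From Q = K·A·i, K = Q / (A·i) = 102 / (11748 × 0.007710) = 1.126 m/day.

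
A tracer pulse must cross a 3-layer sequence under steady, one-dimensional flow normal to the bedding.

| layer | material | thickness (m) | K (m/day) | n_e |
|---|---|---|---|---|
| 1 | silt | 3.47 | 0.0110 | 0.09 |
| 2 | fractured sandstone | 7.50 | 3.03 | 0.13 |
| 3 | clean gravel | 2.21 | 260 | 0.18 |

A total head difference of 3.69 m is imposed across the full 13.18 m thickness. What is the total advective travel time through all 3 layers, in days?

145

With flow normal to the layers, continuity requires the same specific discharge q through every layer.
Σ(b_i/K_i) = 3.47/0.0110 + 7.50/3.03 + 2.21/260 = 317.9 d.
q = Δh / Σ(b_i/K_i) = 3.69 / 317.9 = 0.01161 m/day.
In each layer the seepage velocity is v_i = q/n_i, so the layer transit time is t_i = b_i·n_i / q:
  layer 1 (silt): t_1 = 3.47 × 0.09 / 0.01161 = 26.91 d
  layer 2 (fractured sandstone): t_2 = 7.50 × 0.13 / 0.01161 = 84.01 d
  layer 3 (clean gravel): t_3 = 2.21 × 0.18 / 0.01161 = 34.28 d
Total t = Σ t_i = 145.2 days.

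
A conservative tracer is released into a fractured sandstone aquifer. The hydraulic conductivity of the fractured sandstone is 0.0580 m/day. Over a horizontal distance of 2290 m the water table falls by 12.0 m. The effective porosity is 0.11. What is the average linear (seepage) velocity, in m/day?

0.00276

Hydraulic gradient i = Δh / L = 12.0 / 2290 = 0.005240.
Darcy flux q = K · i = 0.05800 × 0.005240 = 0.0003039 m/day.
Seepage velocity v = q / n_e = 0.0003039 / 0.11 = 0.002763 m/day.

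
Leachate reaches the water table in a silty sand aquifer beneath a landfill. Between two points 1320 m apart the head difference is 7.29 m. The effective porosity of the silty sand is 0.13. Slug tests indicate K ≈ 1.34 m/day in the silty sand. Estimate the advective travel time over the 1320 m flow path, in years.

63.5

Hydraulic gradient i = Δh / L = 7.29 / 1320 = 0.005523.
Darcy flux q = K · i = 1.340 × 0.005523 = 0.007400 m/day.
Seepage velocity v = q / n_e = 0.007400 / 0.13 = 0.05693 m/day.
Travel time t = L / v = 1320 / 0.05693 = 23188 days = 63.48 years.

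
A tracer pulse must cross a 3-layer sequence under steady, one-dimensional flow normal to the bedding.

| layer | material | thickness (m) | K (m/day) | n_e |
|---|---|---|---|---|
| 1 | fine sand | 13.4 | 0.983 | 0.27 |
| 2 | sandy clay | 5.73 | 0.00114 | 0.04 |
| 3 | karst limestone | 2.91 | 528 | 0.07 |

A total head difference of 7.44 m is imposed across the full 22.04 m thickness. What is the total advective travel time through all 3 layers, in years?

With flow normal to the layers, continuity requires the same specific discharge q through every layer.
Σ(b_i/K_i) = 13.4/0.983 + 5.73/0.00114 + 2.91/528 = 5040 d.
q = Δh / Σ(b_i/K_i) = 7.44 / 5040 = 0.001476 m/day.
In each layer the seepage velocity is v_i = q/n_i, so the layer transit time is t_i = b_i·n_i / q:
  layer 1 (fine sand): t_1 = 13.4 × 0.27 / 0.001476 = 2451 d
  layer 2 (sandy clay): t_2 = 5.73 × 0.04 / 0.001476 = 155.3 d
  layer 3 (karst limestone): t_3 = 2.91 × 0.07 / 0.001476 = 138.0 d
Total t = Σ t_i = 2744 days = 7.513 years.

7.51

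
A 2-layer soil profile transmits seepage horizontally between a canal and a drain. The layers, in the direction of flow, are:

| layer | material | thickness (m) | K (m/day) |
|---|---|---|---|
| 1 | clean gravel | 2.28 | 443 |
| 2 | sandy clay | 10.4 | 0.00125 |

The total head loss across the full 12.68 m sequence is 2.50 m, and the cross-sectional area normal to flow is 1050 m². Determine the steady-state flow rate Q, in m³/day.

Flow is perpendicular to layering, so the layers act in series and the equivalent K is the thickness-weighted harmonic mean.
Total thickness L = 2.28 + 10.4 = 12.68 m.
Σ(b_i/K_i) = 2.28/443 + 10.4/0.00125 = 8320 d.
K_eq = L / Σ(b_i/K_i) = 12.68 / 8320 = 0.001524 m/day.
Q = K_eq · A · (Δh/L) = 0.001524 × 1050 × (2.50/12.68) = 0.3155 m³/day.

0.316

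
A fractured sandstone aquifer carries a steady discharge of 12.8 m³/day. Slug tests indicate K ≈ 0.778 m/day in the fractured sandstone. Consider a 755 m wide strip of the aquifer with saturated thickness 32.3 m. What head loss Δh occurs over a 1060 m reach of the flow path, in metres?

0.715

Cross-sectional area A = 755 × 32.3 = 24386 m².
From Q = K·A·i, i = Q / (K·A) = 12.8 / (0.7780 × 24386) = 0.0006747.
Head loss Δh = i · L = 0.0006747 × 1060 = 0.7151 m.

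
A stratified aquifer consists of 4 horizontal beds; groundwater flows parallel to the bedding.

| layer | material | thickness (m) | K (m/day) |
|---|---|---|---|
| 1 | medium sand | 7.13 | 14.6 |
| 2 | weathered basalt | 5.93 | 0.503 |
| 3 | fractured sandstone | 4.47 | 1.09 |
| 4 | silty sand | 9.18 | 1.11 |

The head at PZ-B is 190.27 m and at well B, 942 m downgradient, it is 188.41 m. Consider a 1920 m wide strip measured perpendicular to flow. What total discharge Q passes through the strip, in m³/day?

Flow is parallel to layering, so each bed carries its own Darcy discharge and the transmissivities add.
Σ(K_i·b_i) = 14.6×7.13 + 0.503×5.93 + 1.09×4.47 + 1.11×9.18 = 122.1 m²/day.
Hydraulic gradient i = (190.27 − 188.41) / 942 = 1.86 / 942 = 0.001975.
Q = Σ(K_i·b_i) · W · i = 122.1 × 1920 × 0.001975 = 463.1 m³/day.

463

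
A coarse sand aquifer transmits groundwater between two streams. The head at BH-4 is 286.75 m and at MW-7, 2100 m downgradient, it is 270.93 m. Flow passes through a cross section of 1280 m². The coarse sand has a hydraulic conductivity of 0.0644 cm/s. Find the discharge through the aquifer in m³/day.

537

Convert K: 0.0644 cm/s × 864 = 55.64 m/day.
Hydraulic gradient i = (286.75 − 270.93) / 2100 = 15.82 / 2100 = 0.007533.
Darcy's law: Q = K · A · i = 55.64 × 1280 × 0.007533 = 536.5 m³/day.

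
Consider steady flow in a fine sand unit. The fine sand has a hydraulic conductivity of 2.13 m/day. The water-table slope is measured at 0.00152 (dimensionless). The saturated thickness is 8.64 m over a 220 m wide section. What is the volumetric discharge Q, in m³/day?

6.15

Cross-sectional area A = 220 × 8.64 = 1901 m².
Hydraulic gradient i = 0.00152.
Darcy's law: Q = K · A · i = 2.130 × 1901 × 0.001520 = 6.154 m³/day.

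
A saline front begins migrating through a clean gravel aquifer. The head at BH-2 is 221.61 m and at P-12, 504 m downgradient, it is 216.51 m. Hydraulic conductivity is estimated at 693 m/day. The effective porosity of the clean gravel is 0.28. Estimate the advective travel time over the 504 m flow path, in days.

20.1

Hydraulic gradient i = (221.61 − 216.51) / 504 = 5.1 / 504 = 0.01012.
Darcy flux q = K · i = 693.0 × 0.01012 = 7.012 m/day.
Seepage velocity v = q / n_e = 7.012 / 0.28 = 25.04 m/day.
Travel time t = L / v = 504 / 25.04 = 20.12 days.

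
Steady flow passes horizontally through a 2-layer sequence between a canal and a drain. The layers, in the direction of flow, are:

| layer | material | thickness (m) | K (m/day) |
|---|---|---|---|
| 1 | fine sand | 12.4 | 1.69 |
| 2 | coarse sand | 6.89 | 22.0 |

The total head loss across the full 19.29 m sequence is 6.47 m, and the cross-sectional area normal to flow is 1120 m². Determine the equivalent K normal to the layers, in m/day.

Flow is perpendicular to layering, so the layers act in series and the equivalent K is the thickness-weighted harmonic mean.
Total thickness L = 12.4 + 6.89 = 19.29 m.
Σ(b_i/K_i) = 12.4/1.69 + 6.89/22.0 = 7.650 d.
K_eq = L / Σ(b_i/K_i) = 19.29 / 7.650 = 2.521 m/day.

2.52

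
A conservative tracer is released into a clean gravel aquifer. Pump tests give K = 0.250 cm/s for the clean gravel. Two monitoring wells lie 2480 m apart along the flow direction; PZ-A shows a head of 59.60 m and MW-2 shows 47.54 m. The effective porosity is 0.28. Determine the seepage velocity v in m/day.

3.75

Convert K: 0.250 cm/s × 864 = 216.0 m/day.
Hydraulic gradient i = (59.60 − 47.54) / 2480 = 12.06 / 2480 = 0.004863.
Darcy flux q = K · i = 216.0 × 0.004863 = 1.050 m/day.
Seepage velocity v = q / n_e = 1.050 / 0.28 = 3.751 m/day.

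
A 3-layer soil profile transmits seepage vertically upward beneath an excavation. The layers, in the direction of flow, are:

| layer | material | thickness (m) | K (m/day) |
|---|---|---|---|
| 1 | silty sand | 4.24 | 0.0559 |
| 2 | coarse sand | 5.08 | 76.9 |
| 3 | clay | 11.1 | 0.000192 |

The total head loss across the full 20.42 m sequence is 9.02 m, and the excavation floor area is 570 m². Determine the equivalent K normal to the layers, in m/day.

Flow is perpendicular to layering, so the layers act in series and the equivalent K is the thickness-weighted harmonic mean.
Total thickness L = 4.24 + 5.08 + 11.1 = 20.42 m.
Σ(b_i/K_i) = 4.24/0.0559 + 5.08/76.9 + 11.1/0.000192 = 57888 d.
K_eq = L / Σ(b_i/K_i) = 20.42 / 57888 = 0.0003527 m/day.

0.000353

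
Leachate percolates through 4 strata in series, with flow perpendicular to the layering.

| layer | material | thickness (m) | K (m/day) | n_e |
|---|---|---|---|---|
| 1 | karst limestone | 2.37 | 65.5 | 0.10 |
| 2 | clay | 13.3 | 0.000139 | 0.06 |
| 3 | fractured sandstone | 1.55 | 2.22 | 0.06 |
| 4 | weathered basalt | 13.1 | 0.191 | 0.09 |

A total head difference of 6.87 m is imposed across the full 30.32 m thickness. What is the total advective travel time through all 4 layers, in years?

With flow normal to the layers, continuity requires the same specific discharge q through every layer.
Σ(b_i/K_i) = 2.37/65.5 + 13.3/0.000139 + 1.55/2.22 + 13.1/0.191 = 95753 d.
q = Δh / Σ(b_i/K_i) = 6.87 / 95753 = 7.175e-05 m/day.
In each layer the seepage velocity is v_i = q/n_i, so the layer transit time is t_i = b_i·n_i / q:
  layer 1 (karst limestone): t_1 = 2.37 × 0.10 / 7.175e-05 = 3303 d
  layer 2 (clay): t_2 = 13.3 × 0.06 / 7.175e-05 = 11122 d
  layer 3 (fractured sandstone): t_3 = 1.55 × 0.06 / 7.175e-05 = 1296 d
  layer 4 (weathered basalt): t_4 = 13.1 × 0.09 / 7.175e-05 = 16433 d
Total t = Σ t_i = 32155 days = 88.03 years.

88.0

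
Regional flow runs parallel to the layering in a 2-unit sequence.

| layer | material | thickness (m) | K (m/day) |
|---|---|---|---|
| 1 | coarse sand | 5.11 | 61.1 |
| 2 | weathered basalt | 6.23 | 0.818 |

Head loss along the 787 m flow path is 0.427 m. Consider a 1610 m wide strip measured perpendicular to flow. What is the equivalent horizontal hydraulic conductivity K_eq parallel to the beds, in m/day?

Flow is parallel to layering, so each bed carries its own Darcy discharge and the transmissivities add.
Σ(K_i·b_i) = 61.1×5.11 + 0.818×6.23 = 317.3 m²/day.
Total thickness b = 11.34 m, so K_eq = Σ(K_i·b_i)/b = 27.98 m/day.

28.0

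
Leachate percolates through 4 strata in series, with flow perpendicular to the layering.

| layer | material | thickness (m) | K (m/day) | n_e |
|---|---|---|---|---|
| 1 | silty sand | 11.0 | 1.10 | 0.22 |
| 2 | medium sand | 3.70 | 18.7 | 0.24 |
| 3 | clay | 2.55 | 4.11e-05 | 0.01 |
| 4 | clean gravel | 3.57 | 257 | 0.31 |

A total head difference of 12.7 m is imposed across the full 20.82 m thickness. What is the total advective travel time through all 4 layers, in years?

With flow normal to the layers, continuity requires the same specific discharge q through every layer.
Σ(b_i/K_i) = 11.0/1.10 + 3.70/18.7 + 2.55/4.11e-05 + 3.57/257 = 62054 d.
q = Δh / Σ(b_i/K_i) = 12.7 / 62054 = 0.0002047 m/day.
In each layer the seepage velocity is v_i = q/n_i, so the layer transit time is t_i = b_i·n_i / q:
  layer 1 (silty sand): t_1 = 11.0 × 0.22 / 0.0002047 = 11824 d
  layer 2 (medium sand): t_2 = 3.70 × 0.24 / 0.0002047 = 4339 d
  layer 3 (clay): t_3 = 2.55 × 0.01 / 0.0002047 = 124.6 d
  layer 4 (clean gravel): t_4 = 3.57 × 0.31 / 0.0002047 = 5407 d
Total t = Σ t_i = 21695 days = 59.40 years.

59.4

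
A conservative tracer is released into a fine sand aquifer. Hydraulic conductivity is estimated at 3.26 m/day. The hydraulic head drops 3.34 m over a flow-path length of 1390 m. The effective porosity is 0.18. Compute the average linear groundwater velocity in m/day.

0.0435

Hydraulic gradient i = Δh / L = 3.34 / 1390 = 0.002403.
Darcy flux q = K · i = 3.260 × 0.002403 = 0.007833 m/day.
Seepage velocity v = q / n_e = 0.007833 / 0.18 = 0.04352 m/day.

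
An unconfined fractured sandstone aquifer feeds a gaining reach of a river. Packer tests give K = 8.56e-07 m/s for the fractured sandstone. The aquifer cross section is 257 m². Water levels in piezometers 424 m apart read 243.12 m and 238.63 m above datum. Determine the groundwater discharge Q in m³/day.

Convert K: 8.56e-07 m/s × 86400 = 0.07396 m/day.
Hydraulic gradient i = (243.12 − 238.63) / 424 = 4.49 / 424 = 0.01059.
Darcy's law: Q = K · A · i = 0.07396 × 257.0 × 0.01059 = 0.2013 m³/day.

0.201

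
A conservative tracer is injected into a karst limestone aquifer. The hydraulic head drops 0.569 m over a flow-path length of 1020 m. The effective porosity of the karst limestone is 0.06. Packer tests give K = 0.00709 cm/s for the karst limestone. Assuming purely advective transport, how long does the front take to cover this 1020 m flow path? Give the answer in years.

49.0

Convert K: 0.00709 cm/s × 864 = 6.126 m/day.
Hydraulic gradient i = Δh / L = 0.569 / 1020 = 0.0005578.
Darcy flux q = K · i = 6.126 × 0.0005578 = 0.003417 m/day.
Seepage velocity v = q / n_e = 0.003417 / 0.06 = 0.05695 m/day.
Travel time t = L / v = 1020 / 0.05695 = 17909 days = 49.03 years.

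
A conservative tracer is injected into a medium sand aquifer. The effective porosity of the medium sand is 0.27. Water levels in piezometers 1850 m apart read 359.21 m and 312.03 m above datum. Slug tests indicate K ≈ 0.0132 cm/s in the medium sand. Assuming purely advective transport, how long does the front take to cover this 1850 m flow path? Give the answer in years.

4.70

Convert K: 0.0132 cm/s × 864 = 11.40 m/day.
Hydraulic gradient i = (359.21 − 312.03) / 1850 = 47.18 / 1850 = 0.02550.
Darcy flux q = K · i = 11.40 × 0.02550 = 0.2909 m/day.
Seepage velocity v = q / n_e = 0.2909 / 0.27 = 1.077 m/day.
Travel time t = L / v = 1850 / 1.077 = 1717 days = 4.702 years.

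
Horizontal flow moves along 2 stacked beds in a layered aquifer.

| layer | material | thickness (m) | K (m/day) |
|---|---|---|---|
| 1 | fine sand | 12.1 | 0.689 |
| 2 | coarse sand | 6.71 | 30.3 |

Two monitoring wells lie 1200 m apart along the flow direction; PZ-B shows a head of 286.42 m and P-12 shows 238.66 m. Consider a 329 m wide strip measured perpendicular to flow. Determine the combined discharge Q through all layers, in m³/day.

Flow is parallel to layering, so each bed carries its own Darcy discharge and the transmissivities add.
Σ(K_i·b_i) = 0.689×12.1 + 30.3×6.71 = 211.6 m²/day.
Hydraulic gradient i = (286.42 − 238.66) / 1200 = 47.76 / 1200 = 0.03980.
Q = Σ(K_i·b_i) · W · i = 211.6 × 329 × 0.03980 = 2771 m³/day.

2770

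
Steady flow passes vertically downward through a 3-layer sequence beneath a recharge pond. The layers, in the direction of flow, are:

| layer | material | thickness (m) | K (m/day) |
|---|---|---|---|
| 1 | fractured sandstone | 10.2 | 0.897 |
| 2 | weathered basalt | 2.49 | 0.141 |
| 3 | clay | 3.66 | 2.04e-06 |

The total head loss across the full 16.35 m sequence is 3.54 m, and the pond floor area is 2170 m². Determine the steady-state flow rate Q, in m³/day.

0.00428

Flow is perpendicular to layering, so the layers act in series and the equivalent K is the thickness-weighted harmonic mean.
Total thickness L = 10.2 + 2.49 + 3.66 = 16.35 m.
Σ(b_i/K_i) = 10.2/0.897 + 2.49/0.141 + 3.66/2.04e-06 = 1.794e+06 d.
K_eq = L / Σ(b_i/K_i) = 16.35 / 1.794e+06 = 9.113e-06 m/day.
Q = K_eq · A · (Δh/L) = 9.113e-06 × 2170 × (3.54/16.35) = 0.004282 m³/day.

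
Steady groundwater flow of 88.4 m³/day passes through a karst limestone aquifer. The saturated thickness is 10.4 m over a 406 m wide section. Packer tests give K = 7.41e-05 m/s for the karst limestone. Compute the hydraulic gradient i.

0.00327

Convert K: 7.41e-05 m/s × 86400 = 6.402 m/day.
Cross-sectional area A = 406 × 10.4 = 4222 m².
From Q = K·A·i, i = Q / (K·A) = 88.4 / (6.402 × 4222) = 0.003270.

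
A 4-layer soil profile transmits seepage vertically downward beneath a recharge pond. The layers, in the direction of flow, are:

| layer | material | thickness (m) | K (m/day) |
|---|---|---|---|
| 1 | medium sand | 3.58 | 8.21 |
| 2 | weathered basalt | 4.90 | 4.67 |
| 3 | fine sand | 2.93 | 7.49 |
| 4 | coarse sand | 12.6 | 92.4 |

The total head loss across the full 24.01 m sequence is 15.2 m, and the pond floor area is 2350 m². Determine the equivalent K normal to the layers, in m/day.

11.9

Flow is perpendicular to layering, so the layers act in series and the equivalent K is the thickness-weighted harmonic mean.
Total thickness L = 3.58 + 4.90 + 2.93 + 12.6 = 24.01 m.
Σ(b_i/K_i) = 3.58/8.21 + 4.90/4.67 + 2.93/7.49 + 12.6/92.4 = 2.013 d.
K_eq = L / Σ(b_i/K_i) = 24.01 / 2.013 = 11.93 m/day.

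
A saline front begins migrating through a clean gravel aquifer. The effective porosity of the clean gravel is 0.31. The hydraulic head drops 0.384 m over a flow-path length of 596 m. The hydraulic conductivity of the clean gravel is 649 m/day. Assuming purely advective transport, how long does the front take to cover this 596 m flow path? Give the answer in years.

Hydraulic gradient i = Δh / L = 0.384 / 596 = 0.0006443.
Darcy flux q = K · i = 649.0 × 0.0006443 = 0.4181 m/day.
Seepage velocity v = q / n_e = 0.4181 / 0.31 = 1.349 m/day.
Travel time t = L / v = 596 / 1.349 = 441.9 days = 1.210 years.

1.21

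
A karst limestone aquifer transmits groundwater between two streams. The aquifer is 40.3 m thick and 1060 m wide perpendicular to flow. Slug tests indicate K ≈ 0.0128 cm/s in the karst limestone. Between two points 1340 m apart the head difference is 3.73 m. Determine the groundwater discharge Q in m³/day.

Convert K: 0.0128 cm/s × 864 = 11.06 m/day.
Cross-sectional area A = 1060 × 40.3 = 42718 m².
Hydraulic gradient i = Δh / L = 3.73 / 1340 = 0.002784.
Darcy's law: Q = K · A · i = 11.06 × 42718 × 0.002784 = 1315 m³/day.

1320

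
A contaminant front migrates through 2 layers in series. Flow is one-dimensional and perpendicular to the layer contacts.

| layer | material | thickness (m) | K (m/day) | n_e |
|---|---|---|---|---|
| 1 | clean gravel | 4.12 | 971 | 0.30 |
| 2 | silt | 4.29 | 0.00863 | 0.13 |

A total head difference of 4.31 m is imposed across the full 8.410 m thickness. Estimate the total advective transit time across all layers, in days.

207

With flow normal to the layers, continuity requires the same specific discharge q through every layer.
Σ(b_i/K_i) = 4.12/971 + 4.29/0.00863 = 497.1 d.
q = Δh / Σ(b_i/K_i) = 4.31 / 497.1 = 0.008670 m/day.
In each layer the seepage velocity is v_i = q/n_i, so the layer transit time is t_i = b_i·n_i / q:
  layer 1 (clean gravel): t_1 = 4.12 × 0.30 / 0.008670 = 142.6 d
  layer 2 (silt): t_2 = 4.29 × 0.13 / 0.008670 = 64.32 d
Total t = Σ t_i = 206.9 days.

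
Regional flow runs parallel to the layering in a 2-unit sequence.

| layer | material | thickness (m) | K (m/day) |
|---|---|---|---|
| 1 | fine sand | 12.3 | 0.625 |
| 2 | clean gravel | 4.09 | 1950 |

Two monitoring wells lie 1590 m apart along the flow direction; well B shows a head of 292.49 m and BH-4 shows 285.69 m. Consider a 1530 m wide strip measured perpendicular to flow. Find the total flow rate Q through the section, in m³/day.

Flow is parallel to layering, so each bed carries its own Darcy discharge and the transmissivities add.
Σ(K_i·b_i) = 0.625×12.3 + 1950×4.09 = 7983 m²/day.
Hydraulic gradient i = (292.49 − 285.69) / 1590 = 6.8 / 1590 = 0.004277.
Q = Σ(K_i·b_i) · W · i = 7983 × 1530 × 0.004277 = 52237 m³/day.

52200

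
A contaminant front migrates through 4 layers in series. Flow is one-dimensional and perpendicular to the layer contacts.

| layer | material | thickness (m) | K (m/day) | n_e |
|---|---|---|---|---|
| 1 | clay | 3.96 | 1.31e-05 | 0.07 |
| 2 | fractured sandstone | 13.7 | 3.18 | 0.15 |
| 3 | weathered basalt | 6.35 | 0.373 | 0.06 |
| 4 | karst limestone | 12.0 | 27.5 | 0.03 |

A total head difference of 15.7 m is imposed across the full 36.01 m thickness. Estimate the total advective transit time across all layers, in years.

162

With flow normal to the layers, continuity requires the same specific discharge q through every layer.
Σ(b_i/K_i) = 3.96/1.31e-05 + 13.7/3.18 + 6.35/0.373 + 12.0/27.5 = 3.023e+05 d.
q = Δh / Σ(b_i/K_i) = 15.7 / 3.023e+05 = 5.193e-05 m/day.
In each layer the seepage velocity is v_i = q/n_i, so the layer transit time is t_i = b_i·n_i / q:
  layer 1 (clay): t_1 = 3.96 × 0.07 / 5.193e-05 = 5338 d
  layer 2 (fractured sandstone): t_2 = 13.7 × 0.15 / 5.193e-05 = 39570 d
  layer 3 (weathered basalt): t_3 = 6.35 × 0.06 / 5.193e-05 = 7336 d
  layer 4 (karst limestone): t_4 = 12.0 × 0.03 / 5.193e-05 = 6932 d
Total t = Σ t_i = 59176 days = 162.0 years.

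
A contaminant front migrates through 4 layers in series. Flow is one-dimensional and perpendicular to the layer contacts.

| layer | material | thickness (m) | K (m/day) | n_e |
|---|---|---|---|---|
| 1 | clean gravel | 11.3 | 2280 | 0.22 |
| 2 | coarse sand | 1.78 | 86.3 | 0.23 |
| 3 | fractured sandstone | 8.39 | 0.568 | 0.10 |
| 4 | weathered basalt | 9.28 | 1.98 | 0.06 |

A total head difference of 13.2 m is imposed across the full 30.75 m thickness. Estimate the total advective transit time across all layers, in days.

With flow normal to the layers, continuity requires the same specific discharge q through every layer.
Σ(b_i/K_i) = 11.3/2280 + 1.78/86.3 + 8.39/0.568 + 9.28/1.98 = 19.48 d.
q = Δh / Σ(b_i/K_i) = 13.2 / 19.48 = 0.6775 m/day.
In each layer the seepage velocity is v_i = q/n_i, so the layer transit time is t_i = b_i·n_i / q:
  layer 1 (clean gravel): t_1 = 11.3 × 0.22 / 0.6775 = 3.669 d
  layer 2 (coarse sand): t_2 = 1.78 × 0.23 / 0.6775 = 0.6043 d
  layer 3 (fractured sandstone): t_3 = 8.39 × 0.10 / 0.6775 = 1.238 d
  layer 4 (weathered basalt): t_4 = 9.28 × 0.06 / 0.6775 = 0.8219 d
Total t = Σ t_i = 6.334 days.

6.33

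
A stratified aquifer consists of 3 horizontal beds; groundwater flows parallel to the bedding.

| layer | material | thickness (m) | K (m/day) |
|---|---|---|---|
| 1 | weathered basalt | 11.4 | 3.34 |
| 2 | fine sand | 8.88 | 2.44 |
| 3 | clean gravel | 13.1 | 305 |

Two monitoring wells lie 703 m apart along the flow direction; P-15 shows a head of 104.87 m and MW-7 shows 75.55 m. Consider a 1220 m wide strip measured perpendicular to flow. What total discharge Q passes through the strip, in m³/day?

206000

Flow is parallel to layering, so each bed carries its own Darcy discharge and the transmissivities add.
Σ(K_i·b_i) = 3.34×11.4 + 2.44×8.88 + 305×13.1 = 4055 m²/day.
Hydraulic gradient i = (104.87 − 75.55) / 703 = 29.32 / 703 = 0.04171.
Q = Σ(K_i·b_i) · W · i = 4055 × 1220 × 0.04171 = 2.063e+05 m³/day.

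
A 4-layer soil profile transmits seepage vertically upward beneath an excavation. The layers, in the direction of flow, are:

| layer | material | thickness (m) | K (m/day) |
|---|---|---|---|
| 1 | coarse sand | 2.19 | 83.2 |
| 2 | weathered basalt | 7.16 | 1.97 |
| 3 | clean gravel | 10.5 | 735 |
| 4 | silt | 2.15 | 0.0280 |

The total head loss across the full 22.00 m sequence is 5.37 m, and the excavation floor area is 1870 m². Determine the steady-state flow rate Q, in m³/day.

Flow is perpendicular to layering, so the layers act in series and the equivalent K is the thickness-weighted harmonic mean.
Total thickness L = 2.19 + 7.16 + 10.5 + 2.15 = 22.00 m.
Σ(b_i/K_i) = 2.19/83.2 + 7.16/1.97 + 10.5/735 + 2.15/0.0280 = 80.46 d.
K_eq = L / Σ(b_i/K_i) = 22.00 / 80.46 = 0.2734 m/day.
Q = K_eq · A · (Δh/L) = 0.2734 × 1870 × (5.37/22.00) = 124.8 m³/day.

125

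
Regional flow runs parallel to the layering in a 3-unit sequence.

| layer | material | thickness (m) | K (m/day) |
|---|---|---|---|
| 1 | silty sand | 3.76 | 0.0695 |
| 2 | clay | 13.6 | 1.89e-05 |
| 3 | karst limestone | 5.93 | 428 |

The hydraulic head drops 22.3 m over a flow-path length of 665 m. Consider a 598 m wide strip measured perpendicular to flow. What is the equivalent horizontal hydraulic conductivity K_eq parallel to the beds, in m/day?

109

Flow is parallel to layering, so each bed carries its own Darcy discharge and the transmissivities add.
Σ(K_i·b_i) = 0.0695×3.76 + 1.89e-05×13.6 + 428×5.93 = 2538 m²/day.
Total thickness b = 23.29 m, so K_eq = Σ(K_i·b_i)/b = 109.0 m/day.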